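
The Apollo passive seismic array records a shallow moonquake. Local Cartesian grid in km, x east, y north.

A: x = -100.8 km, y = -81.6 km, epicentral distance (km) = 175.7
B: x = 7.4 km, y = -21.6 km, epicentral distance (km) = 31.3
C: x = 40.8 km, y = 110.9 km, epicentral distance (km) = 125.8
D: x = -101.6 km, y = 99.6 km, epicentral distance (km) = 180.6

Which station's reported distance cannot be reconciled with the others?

A

Solve using three stations at a time. Using B, C, D (subtract circle equations pairwise → linear system) gives (x, y) ≈ (38.1, -14.9).
Distances from that point to each station vs reported:
  A: calculated 154.1 vs reported 175.7 → residual 21.6 km
  B: calculated 31.4 vs reported 31.3 → residual 0.1 km
  C: calculated 125.8 vs reported 125.8 → residual 0.0 km
  D: calculated 180.6 vs reported 180.6 → residual 0.0 km
B, C, D are mutually consistent (residuals ≈ 0); A is off by 21.6 km.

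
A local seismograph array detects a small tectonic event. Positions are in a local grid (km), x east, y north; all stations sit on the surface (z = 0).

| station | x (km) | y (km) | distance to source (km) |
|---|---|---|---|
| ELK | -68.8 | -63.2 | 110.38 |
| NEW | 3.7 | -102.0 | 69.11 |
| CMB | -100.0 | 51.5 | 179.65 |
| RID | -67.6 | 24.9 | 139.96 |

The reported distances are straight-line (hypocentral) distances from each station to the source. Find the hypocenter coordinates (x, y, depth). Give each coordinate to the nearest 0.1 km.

(29.3, -62.5, 50.6)

Each station gives a sphere (x−x_i)² + (y−y_i)² + z² = d_i² (stations at z=0).
Subtracting the ELK sphere from NEW and CMB: z² cancels, leaving linear equations in x and y:
145.0 x − 77.6 y = 9097.56
-62.4 x + 229.4 y = -16165.81
Solving: x ≈ 29.292, y ≈ -62.502 km (keep extra digits for the depth step; rounded: 29.3, -62.5).
Then from the ELK sphere: z² = 110.38² − (x + 68.8)² − (y + 63.2)² with x = 29.292, y = -62.502, so z ≈ 50.608 ≈ 50.6 km.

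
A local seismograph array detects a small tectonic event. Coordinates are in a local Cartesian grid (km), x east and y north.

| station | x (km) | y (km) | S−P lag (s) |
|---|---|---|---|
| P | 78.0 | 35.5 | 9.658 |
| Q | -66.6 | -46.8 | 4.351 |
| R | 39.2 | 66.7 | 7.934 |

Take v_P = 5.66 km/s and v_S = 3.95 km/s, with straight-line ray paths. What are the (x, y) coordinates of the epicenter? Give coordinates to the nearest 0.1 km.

Distance from S−P lag: d = Δt · v_P v_S / (v_P − v_S) = Δt · (5.66·3.95)/(5.66−3.95) ≈ 13.0743·Δt.
So d_P = 126.27, d_Q = 56.89, d_R = 103.73 km.
Circle about each station: (x − 78.0)² + (y − 35.5)² = 126.27²; (x + 66.6)² + (y + 46.8)² = 56.89²; (x − 39.2)² + (y − 66.7)² = 103.73².
Subtracting pairs of circle equations eliminates x²+y² and gives linear equations (the radical axes):
-289.2 x − 164.6 y = 11989.19
-77.6 x + 62.4 y = 3825.48
Solving the 2×2 system: x ≈ -44.7, y ≈ 5.7 km.

x ≈ -44.7 km, y ≈ 5.7 km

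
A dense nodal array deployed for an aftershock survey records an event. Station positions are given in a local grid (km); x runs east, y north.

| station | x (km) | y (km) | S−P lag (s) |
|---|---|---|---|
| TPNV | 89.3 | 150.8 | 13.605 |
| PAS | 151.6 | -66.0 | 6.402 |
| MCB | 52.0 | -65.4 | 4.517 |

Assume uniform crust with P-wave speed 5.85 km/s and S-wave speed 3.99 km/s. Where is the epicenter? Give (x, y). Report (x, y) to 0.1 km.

Distance from S−P lag: d = Δt · v_P v_S / (v_P − v_S) = Δt · (5.85·3.99)/(5.85−3.99) ≈ 12.5492·Δt.
So d_TPNV = 170.73, d_PAS = 80.34, d_MCB = 56.68 km.
Circle about each station: (x − 89.3)² + (y − 150.8)² = 170.73²; (x − 151.6)² + (y + 66.0)² = 80.34²; (x − 52.0)² + (y + 65.4)² = 56.68².
Subtracting the TPNV equation from the PAS and MCB equations removes the quadratic terms:
124.6 x − 433.6 y = 19317.65
-74.6 x − 432.4 y = 2202.14
Solving the 2×2 system: x ≈ 85.8, y ≈ -19.9 km.
Check against TPNV (with the unrounded x, y): √((x − 89.3)²+(y − 150.8)²) = 170.73 ≈ 170.73 km. ✓

(85.8, -19.9)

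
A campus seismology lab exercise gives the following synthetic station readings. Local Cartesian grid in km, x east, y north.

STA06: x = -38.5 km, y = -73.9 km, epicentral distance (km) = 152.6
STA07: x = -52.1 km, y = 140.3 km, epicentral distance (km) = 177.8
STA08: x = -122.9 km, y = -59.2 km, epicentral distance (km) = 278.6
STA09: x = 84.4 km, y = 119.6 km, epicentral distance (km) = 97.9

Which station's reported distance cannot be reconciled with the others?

STA08

Solve using three stations at a time. Using STA06, STA07, STA09 (subtract circle equations pairwise → linear system) gives (x, y) ≈ (80.4, 21.7).
Distances from that point to each station vs reported:
  STA06: calculated 152.6 vs reported 152.6 → residual 0.0 km
  STA07: calculated 177.8 vs reported 177.8 → residual 0.0 km
  STA08: calculated 218.9 vs reported 278.6 → residual 59.7 km
  STA09: calculated 97.9 vs reported 97.9 → residual 0.0 km
STA06, STA07, STA09 are mutually consistent (residuals ≈ 0); STA08 is off by 59.7 km.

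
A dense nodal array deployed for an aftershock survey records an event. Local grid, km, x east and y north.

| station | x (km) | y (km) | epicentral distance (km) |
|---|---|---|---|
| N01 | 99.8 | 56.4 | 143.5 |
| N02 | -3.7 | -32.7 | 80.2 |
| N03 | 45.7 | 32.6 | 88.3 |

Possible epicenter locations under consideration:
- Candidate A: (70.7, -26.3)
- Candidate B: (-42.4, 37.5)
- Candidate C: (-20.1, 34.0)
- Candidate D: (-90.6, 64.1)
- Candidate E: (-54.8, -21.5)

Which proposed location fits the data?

For each candidate, compare |candidate − station| to the reported distance:
Candidate A: residuals N01 55.8, N02 5.5, N03 24.3 → max 55.8 km
Candidate B: residuals N01 0.0, N02 0.0, N03 0.1 → max 0.1 km
Candidate C: residuals N01 21.5, N02 11.5, N03 22.5 → max 22.5 km
Candidate D: residuals N01 47.1, N02 49.9, N03 51.6 → max 51.6 km
Candidate E: residuals N01 29.6, N02 27.9, N03 25.8 → max 29.6 km
Only Candidate B has all residuals ≈ 0.

Candidate B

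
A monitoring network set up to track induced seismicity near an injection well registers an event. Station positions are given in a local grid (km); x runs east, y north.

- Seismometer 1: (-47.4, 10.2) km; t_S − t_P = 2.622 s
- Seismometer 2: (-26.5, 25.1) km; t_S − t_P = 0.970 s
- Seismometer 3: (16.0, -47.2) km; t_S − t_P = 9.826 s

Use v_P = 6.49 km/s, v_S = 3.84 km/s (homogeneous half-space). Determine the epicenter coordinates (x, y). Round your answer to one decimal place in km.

(-33.7, 30.7)

Distance from S−P lag: d = Δt · v_P v_S / (v_P − v_S) = Δt · (6.49·3.84)/(6.49−3.84) ≈ 9.4044·Δt.
So d_Seismometer 1 = 24.66, d_Seismometer 2 = 9.12, d_Seismometer 3 = 92.41 km.
Circle about each station: (x + 47.4)² + (y − 10.2)² = 24.66²; (x + 26.5)² + (y − 25.1)² = 9.12²; (x − 16.0)² + (y + 47.2)² = 92.41².
Subtracting pairs of circle equations eliminates x²+y² and gives linear equations (the radical axes):
41.8 x + 29.8 y = -493.60
126.8 x − 114.8 y = -7798.45
Solving the 2×2 system: x ≈ -33.7, y ≈ 30.7 km.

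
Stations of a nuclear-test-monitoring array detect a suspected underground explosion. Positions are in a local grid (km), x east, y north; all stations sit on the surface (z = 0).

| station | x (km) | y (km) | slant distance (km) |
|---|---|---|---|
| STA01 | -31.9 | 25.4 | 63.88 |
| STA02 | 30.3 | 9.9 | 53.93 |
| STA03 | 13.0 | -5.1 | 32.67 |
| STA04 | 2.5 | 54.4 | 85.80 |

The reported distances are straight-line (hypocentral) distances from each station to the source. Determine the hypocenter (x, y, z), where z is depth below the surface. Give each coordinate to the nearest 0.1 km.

Each station gives a sphere (x−x_i)² + (y−y_i)² + z² = d_i² (stations at z=0).
Subtracting the STA01 sphere from STA02 and STA03: z² cancels, leaving linear equations in x and y:
124.4 x − 31.0 y = 525.54
89.8 x − 61.0 y = 1545.57
Solving: x ≈ -3.300, y ≈ -30.195 km (keep extra digits for the depth step; rounded: -3.3, -30.2).
Then from the STA01 sphere: z² = 63.88² − (x + 31.9)² − (y − 25.4)² with x = -3.300, y = -30.195, so z ≈ 13.111 ≈ 13.1 km.

(-3.3, -30.2, 13.1)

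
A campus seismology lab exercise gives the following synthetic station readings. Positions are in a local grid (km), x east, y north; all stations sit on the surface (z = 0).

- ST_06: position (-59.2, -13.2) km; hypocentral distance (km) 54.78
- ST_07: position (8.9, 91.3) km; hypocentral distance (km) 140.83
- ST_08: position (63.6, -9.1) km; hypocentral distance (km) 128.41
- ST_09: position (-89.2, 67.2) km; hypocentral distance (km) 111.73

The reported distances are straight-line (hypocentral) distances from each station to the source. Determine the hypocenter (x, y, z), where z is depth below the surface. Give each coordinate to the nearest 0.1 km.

Each station gives a sphere (x−x_i)² + (y−y_i)² + z² = d_i² (stations at z=0).
Subtracting the ST_06 sphere from ST_07 and ST_08: z² cancels, leaving linear equations in x and y:
136.2 x + 209.0 y = -12096.22
245.6 x + 8.2 y = -13039.39
Solving: x ≈ -52.297, y ≈ -23.796 km (keep extra digits for the depth step; rounded: -52.3, -23.8).
Then from the ST_06 sphere: z² = 54.78² − (x + 59.2)² − (y + 13.2)² with x = -52.297, y = -23.796, so z ≈ 53.300 ≈ 53.3 km.

(-52.3, -23.8, 53.3)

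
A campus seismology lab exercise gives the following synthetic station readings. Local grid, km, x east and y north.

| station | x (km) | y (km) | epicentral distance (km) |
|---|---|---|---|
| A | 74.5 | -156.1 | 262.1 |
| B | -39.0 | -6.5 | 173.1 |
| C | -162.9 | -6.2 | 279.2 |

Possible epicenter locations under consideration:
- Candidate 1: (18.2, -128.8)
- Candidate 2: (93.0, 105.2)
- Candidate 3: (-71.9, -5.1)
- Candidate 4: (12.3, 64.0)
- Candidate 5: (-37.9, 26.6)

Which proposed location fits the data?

For each candidate, compare |candidate − station| to the reported distance:
Candidate 1: residuals A 199.5, B 38.1, C 60.5 → max 199.5 km
Candidate 2: residuals A 0.1, B 0.2, C 0.1 → max 0.2 km
Candidate 3: residuals A 51.8, B 140.2, C 188.2 → max 188.2 km
Candidate 4: residuals A 33.4, B 85.9, C 90.5 → max 90.5 km
Candidate 5: residuals A 47.6, B 140.0, C 150.0 → max 150.0 km
Only Candidate 2 has all residuals ≈ 0.

Candidate 2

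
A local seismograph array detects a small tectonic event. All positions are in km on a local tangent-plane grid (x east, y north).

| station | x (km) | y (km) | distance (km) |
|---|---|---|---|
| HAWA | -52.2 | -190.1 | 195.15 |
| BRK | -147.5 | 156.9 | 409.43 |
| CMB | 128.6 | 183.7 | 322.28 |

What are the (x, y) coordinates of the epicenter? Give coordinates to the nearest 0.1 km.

(136.0, -138.5)

Circle about each station: (x + 52.2)² + (y + 190.1)² = 195.15²; (x + 147.5)² + (y − 156.9)² = 409.43²; (x − 128.6)² + (y − 183.7)² = 322.28².
Subtracting the HAWA equation from the BRK and CMB equations removes the quadratic terms:
-190.6 x + 694.0 y = -122038.39
361.6 x + 747.6 y = -54360.08
Solving the 2×2 system: x ≈ 136.0, y ≈ -138.5 km.
Check against HAWA (with the unrounded x, y): √((x + 52.2)²+(y + 190.1)²) = 195.15 ≈ 195.15 km. ✓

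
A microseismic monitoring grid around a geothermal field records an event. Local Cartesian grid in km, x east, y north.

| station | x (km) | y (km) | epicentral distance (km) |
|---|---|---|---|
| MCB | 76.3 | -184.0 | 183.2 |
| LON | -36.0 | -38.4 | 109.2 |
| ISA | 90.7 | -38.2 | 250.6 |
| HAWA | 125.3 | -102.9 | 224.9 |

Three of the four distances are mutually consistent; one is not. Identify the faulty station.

Solve using three stations at a time. Using MCB, LON, HAWA (subtract circle equations pairwise → linear system) gives (x, y) ≈ (-98.2, -128.2).
Distances from that point to each station vs reported:
  MCB: calculated 183.2 vs reported 183.2 → residual 0.0 km
  LON: calculated 109.2 vs reported 109.2 → residual 0.0 km
  ISA: calculated 209.2 vs reported 250.6 → residual 41.4 km
  HAWA: calculated 224.9 vs reported 224.9 → residual 0.0 km
MCB, LON, HAWA are mutually consistent (residuals ≈ 0); ISA is off by 41.4 km.

ISA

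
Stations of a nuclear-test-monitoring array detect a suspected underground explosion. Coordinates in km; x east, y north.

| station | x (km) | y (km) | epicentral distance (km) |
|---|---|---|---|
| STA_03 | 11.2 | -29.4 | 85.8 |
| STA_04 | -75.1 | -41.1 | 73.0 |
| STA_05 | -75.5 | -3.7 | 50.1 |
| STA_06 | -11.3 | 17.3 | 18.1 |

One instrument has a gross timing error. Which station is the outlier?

STA_03

Solve using three stations at a time. Using STA_04, STA_05, STA_06 (subtract circle equations pairwise → linear system) gives (x, y) ≈ (-29.3, 15.8).
Distances from that point to each station vs reported:
  STA_03: calculated 60.7 vs reported 85.8 → residual 25.1 km
  STA_04: calculated 73.0 vs reported 73.0 → residual 0.0 km
  STA_05: calculated 50.1 vs reported 50.1 → residual 0.0 km
  STA_06: calculated 18.1 vs reported 18.1 → residual 0.0 km
STA_04, STA_05, STA_06 are mutually consistent (residuals ≈ 0); STA_03 is off by 25.1 km.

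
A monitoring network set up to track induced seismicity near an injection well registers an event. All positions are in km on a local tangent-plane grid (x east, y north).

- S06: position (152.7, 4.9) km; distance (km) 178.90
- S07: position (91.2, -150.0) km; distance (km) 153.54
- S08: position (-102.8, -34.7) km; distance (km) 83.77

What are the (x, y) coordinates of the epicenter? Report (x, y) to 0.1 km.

-19.5 km east, -43.6 km north

Circle about each station: (x − 152.7)² + (y − 4.9)² = 178.90²; (x − 91.2)² + (y + 150.0)² = 153.54²; (x + 102.8)² + (y + 34.7)² = 83.77².
Subtracting the S06 equation from the S07 and S08 equations removes the quadratic terms:
-123.0 x − 309.8 y = 15906.82
-511.0 x − 79.2 y = 13418.43
Solving the 2×2 system: x ≈ -19.5, y ≈ -43.6 km.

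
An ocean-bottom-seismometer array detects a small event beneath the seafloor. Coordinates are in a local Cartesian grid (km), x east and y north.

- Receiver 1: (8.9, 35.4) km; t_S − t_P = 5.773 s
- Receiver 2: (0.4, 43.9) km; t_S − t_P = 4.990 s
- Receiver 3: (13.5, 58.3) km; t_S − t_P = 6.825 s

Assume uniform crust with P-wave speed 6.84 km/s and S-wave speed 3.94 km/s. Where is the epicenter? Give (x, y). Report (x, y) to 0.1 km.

Distance from S−P lag: d = Δt · v_P v_S / (v_P − v_S) = Δt · (6.84·3.94)/(6.84−3.94) ≈ 9.2930·Δt.
So d_Receiver 1 = 53.65, d_Receiver 2 = 46.37, d_Receiver 3 = 63.42 km.
Circle about each station: (x − 8.9)² + (y − 35.4)² = 53.65²; (x − 0.4)² + (y − 43.9)² = 46.37²; (x − 13.5)² + (y − 58.3)² = 63.42².
Subtracting the Receiver 1 equation from the Receiver 2 and Receiver 3 equations removes the quadratic terms:
-17.0 x + 17.0 y = 1323.15
9.2 x + 45.8 y = 1105.00
Solving the 2×2 system: x ≈ -44.7, y ≈ 33.1 km.

-44.7 km east, 33.1 km north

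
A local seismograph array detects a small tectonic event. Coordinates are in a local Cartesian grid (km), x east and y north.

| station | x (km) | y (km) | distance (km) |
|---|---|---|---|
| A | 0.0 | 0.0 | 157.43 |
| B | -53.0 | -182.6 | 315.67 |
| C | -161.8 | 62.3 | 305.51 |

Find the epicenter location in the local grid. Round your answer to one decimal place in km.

Circle about each station: x² + y² = 157.43²; (x + 53.0)² + (y + 182.6)² = 315.67²; (x + 161.8)² + (y − 62.3)² = 305.51².
Subtracting the A equation from the B and C equations removes the quadratic terms:
-106.0 x − 365.2 y = -38711.58
-323.6 x + 124.6 y = -38491.63
Solving the 2×2 system: x ≈ 143.7, y ≈ 64.3 km.

x ≈ 143.7 km, y ≈ 64.3 km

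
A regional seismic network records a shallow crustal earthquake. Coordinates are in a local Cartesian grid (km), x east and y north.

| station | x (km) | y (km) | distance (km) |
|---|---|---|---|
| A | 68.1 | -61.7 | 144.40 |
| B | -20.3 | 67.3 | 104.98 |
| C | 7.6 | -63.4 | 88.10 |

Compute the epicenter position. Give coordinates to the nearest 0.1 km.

-71.4 km east, -24.4 km north

Circle about each station: (x − 68.1)² + (y + 61.7)² = 144.40²; (x + 20.3)² + (y − 67.3)² = 104.98²; (x − 7.6)² + (y + 63.4)² = 88.10².
Subtracting pairs of circle equations eliminates x²+y² and gives linear equations (the radical axes):
-176.8 x + 258.0 y = 6327.44
-121.0 x − 3.4 y = 8722.57
Solving the 2×2 system: x ≈ -71.4, y ≈ -24.4 km.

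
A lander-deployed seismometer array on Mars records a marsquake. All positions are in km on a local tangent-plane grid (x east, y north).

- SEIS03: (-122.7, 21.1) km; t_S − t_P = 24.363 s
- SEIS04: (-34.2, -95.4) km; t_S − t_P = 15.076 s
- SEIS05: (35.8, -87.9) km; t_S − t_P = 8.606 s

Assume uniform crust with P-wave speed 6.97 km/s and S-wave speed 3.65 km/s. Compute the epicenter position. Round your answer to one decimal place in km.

Distance from S−P lag: d = Δt · v_P v_S / (v_P − v_S) = Δt · (6.97·3.65)/(6.97−3.65) ≈ 7.6628·Δt.
So d_SEIS03 = 186.69, d_SEIS04 = 115.52, d_SEIS05 = 65.95 km.
Circle about each station: (x + 122.7)² + (y − 21.1)² = 186.69²; (x + 34.2)² + (y + 95.4)² = 115.52²; (x − 35.8)² + (y + 87.9)² = 65.95².
Subtracting the SEIS03 equation from the SEIS04 and SEIS05 equations removes the quadratic terms:
177.0 x − 233.0 y = 16278.59
317.0 x − 218.0 y = 24011.30
Solving the 2×2 system: x ≈ 58.0, y ≈ -25.8 km.

x ≈ 58.0 km, y ≈ -25.8 km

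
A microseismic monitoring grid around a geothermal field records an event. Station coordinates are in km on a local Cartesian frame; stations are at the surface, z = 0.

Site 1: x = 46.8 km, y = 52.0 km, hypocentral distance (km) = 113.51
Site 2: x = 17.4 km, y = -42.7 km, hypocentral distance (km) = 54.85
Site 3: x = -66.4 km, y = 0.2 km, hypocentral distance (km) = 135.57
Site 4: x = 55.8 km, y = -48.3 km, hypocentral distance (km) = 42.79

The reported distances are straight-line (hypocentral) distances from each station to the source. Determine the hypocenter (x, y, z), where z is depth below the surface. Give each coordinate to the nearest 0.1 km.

x ≈ 50.8 km, y ≈ -53.3 km, depth ≈ 42.2 km

Each station gives a sphere (x−x_i)² + (y−y_i)² + z² = d_i² (stations at z=0).
Subtracting the Site 1 sphere from Site 2 and Site 3: z² cancels, leaving linear equations in x and y:
-58.8 x − 189.4 y = 7107.81
-226.4 x − 103.6 y = -5979.94
Solving: x ≈ 50.803, y ≈ -53.300 km (keep extra digits for the depth step; rounded: 50.8, -53.3).
Then from the Site 1 sphere: z² = 113.51² − (x − 46.8)² − (y − 52.0)² with x = 50.803, y = -53.300, so z ≈ 42.195 ≈ 42.2 km.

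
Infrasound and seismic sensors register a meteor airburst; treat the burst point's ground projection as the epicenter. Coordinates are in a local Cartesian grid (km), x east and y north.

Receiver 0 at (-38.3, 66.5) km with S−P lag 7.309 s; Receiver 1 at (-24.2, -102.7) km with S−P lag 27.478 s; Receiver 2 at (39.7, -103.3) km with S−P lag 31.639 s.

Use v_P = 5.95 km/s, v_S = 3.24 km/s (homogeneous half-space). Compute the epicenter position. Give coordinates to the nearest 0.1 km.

(-87.9, 82.1)

Distance from S−P lag: d = Δt · v_P v_S / (v_P − v_S) = Δt · (5.95·3.24)/(5.95−3.24) ≈ 7.1137·Δt.
So d_Receiver 0 = 51.99, d_Receiver 1 = 195.47, d_Receiver 2 = 225.07 km.
Circle about each station: (x + 38.3)² + (y − 66.5)² = 51.99²; (x + 24.2)² + (y + 102.7)² = 195.47²; (x − 39.7)² + (y + 103.3)² = 225.07².
Subtracting pairs of circle equations eliminates x²+y² and gives linear equations (the radical axes):
28.2 x − 338.4 y = -30261.77
156.0 x − 339.6 y = -41595.70
Solving the 2×2 system: x ≈ -87.9, y ≈ 82.1 km.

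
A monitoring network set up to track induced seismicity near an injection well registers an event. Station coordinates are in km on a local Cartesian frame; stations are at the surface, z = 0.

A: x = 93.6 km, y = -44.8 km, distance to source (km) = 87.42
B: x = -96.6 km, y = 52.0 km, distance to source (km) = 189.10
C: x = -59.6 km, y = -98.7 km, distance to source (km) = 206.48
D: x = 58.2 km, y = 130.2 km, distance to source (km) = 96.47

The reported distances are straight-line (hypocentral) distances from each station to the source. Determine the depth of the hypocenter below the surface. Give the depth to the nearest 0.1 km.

depth ≈ 16.1 km

Each station gives a sphere (x−x_i)² + (y−y_i)² + z² = d_i² (stations at z=0).
Subtracting the A sphere from B and C: z² cancels, leaving linear equations in x and y:
-380.4 x + 193.6 y = -26848.99
-306.4 x − 107.8 y = -32465.88
Solving: x ≈ 91.499, y ≈ 41.101 km (keep extra digits for the depth step; rounded: 91.5, 41.1).
Then from the A sphere: z² = 87.42² − (x − 93.6)² − (y + 44.8)² with x = 91.499, y = 41.101, so z ≈ 16.089 ≈ 16.1 km.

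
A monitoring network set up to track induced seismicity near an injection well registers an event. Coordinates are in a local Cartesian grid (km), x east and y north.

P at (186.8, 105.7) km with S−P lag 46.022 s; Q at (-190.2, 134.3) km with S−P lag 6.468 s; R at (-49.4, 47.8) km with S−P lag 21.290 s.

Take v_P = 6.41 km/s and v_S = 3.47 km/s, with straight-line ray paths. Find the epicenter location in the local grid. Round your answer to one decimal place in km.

Distance from S−P lag: d = Δt · v_P v_S / (v_P − v_S) = Δt · (6.41·3.47)/(6.41−3.47) ≈ 7.5655·Δt.
So d_P = 348.18, d_Q = 48.93, d_R = 161.07 km.
Circle about each station: (x − 186.8)² + (y − 105.7)² = 348.18²; (x + 190.2)² + (y − 134.3)² = 48.93²; (x + 49.4)² + (y − 47.8)² = 161.07².
Subtracting the P equation from the Q and R equations removes the quadratic terms:
-754.0 x + 57.2 y = 126980.97
-472.4 x − 115.8 y = 53944.24
Solving the 2×2 system: x ≈ -155.6, y ≈ 168.9 km.

-155.6 km east, 168.9 km north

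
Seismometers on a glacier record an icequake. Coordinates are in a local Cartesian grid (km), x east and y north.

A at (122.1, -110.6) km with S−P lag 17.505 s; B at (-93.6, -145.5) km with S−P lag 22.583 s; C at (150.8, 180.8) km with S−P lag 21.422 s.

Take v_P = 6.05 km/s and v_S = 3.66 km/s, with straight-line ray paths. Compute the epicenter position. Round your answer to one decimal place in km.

x ≈ 30.3 km, y ≈ 23.1 km

Distance from S−P lag: d = Δt · v_P v_S / (v_P − v_S) = Δt · (6.05·3.66)/(6.05−3.66) ≈ 9.2649·Δt.
So d_A = 162.18, d_B = 209.23, d_C = 198.47 km.
Circle about each station: (x − 122.1)² + (y + 110.6)² = 162.18²; (x + 93.6)² + (y + 145.5)² = 209.23²; (x − 150.8)² + (y − 180.8)² = 198.47².
Subtracting pairs of circle equations eliminates x²+y² and gives linear equations (the radical axes):
-431.4 x − 69.8 y = -14684.40
57.4 x + 582.8 y = 15200.52
Solving the 2×2 system: x ≈ 30.3, y ≈ 23.1 km.
Check against A (with the unrounded x, y): √((x − 122.1)²+(y + 110.6)²) = 162.18 ≈ 162.18 km. ✓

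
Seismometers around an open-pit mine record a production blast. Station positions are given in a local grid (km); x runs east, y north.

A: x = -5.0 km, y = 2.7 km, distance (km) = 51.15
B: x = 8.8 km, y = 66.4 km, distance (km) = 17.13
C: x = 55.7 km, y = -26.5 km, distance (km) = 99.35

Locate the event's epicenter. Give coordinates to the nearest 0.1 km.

Circle about each station: (x + 5.0)² + (y − 2.7)² = 51.15²; (x − 8.8)² + (y − 66.4)² = 17.13²; (x − 55.7)² + (y + 26.5)² = 99.35².
Subtracting the A equation from the B and C equations removes the quadratic terms:
27.6 x + 127.4 y = 6777.00
121.4 x − 58.4 y = -3481.65
Solving the 2×2 system: x ≈ -2.8, y ≈ 53.8 km.
Check against A (with the unrounded x, y): √((x + 5.0)²+(y − 2.7)²) = 51.15 ≈ 51.15 km. ✓

x ≈ -2.8 km, y ≈ 53.8 km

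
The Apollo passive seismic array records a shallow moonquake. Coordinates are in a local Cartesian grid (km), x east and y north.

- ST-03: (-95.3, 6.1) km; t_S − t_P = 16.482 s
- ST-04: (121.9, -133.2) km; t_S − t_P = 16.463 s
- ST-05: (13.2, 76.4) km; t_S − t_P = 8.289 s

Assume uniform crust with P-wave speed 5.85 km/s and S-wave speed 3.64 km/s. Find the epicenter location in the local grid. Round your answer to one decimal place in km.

x ≈ 63.3 km, y ≈ 14.2 km

Distance from S−P lag: d = Δt · v_P v_S / (v_P − v_S) = Δt · (5.85·3.64)/(5.85−3.64) ≈ 9.6353·Δt.
So d_ST-03 = 158.81, d_ST-04 = 158.63, d_ST-05 = 79.87 km.
Circle about each station: (x + 95.3)² + (y − 6.1)² = 158.81²; (x − 121.9)² + (y + 133.2)² = 158.63²; (x − 13.2)² + (y − 76.4)² = 79.87².
Subtracting the ST-03 equation from the ST-04 and ST-05 equations removes the quadratic terms:
434.4 x − 278.6 y = 23539.69
217.0 x + 140.6 y = 15733.30
Solving the 2×2 system: x ≈ 63.3, y ≈ 14.2 km.
Check against ST-03 (with the unrounded x, y): √((x + 95.3)²+(y − 6.1)²) = 158.81 ≈ 158.81 km. ✓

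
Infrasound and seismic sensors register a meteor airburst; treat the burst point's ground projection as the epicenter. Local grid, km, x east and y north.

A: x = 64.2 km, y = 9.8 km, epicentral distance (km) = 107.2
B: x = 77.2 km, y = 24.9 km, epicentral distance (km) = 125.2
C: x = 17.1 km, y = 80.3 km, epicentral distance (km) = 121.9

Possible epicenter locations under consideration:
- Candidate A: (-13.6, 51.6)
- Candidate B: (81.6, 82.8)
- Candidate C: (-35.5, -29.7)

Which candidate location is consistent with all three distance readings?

Candidate C

For each candidate, compare |candidate − station| to the reported distance:
Candidate A: residuals A 18.9, B 30.6, C 79.9 → max 79.9 km
Candidate B: residuals A 32.2, B 67.1, C 57.4 → max 67.1 km
Candidate C: residuals A 0.0, B 0.0, C 0.0 → max 0.0 km
Only Candidate C has all residuals ≈ 0.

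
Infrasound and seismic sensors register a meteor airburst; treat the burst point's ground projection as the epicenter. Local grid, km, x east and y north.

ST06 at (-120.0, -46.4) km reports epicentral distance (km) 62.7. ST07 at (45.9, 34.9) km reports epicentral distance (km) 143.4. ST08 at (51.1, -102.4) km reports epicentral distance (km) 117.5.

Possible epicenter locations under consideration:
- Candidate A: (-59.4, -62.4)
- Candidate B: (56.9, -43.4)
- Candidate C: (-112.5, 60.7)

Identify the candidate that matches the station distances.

For each candidate, compare |candidate − station| to the reported distance:
Candidate A: residuals ST06 0.0, ST07 0.0, ST08 0.0 → max 0.0 km
Candidate B: residuals ST06 114.2, ST07 64.3, ST08 58.2 → max 114.2 km
Candidate C: residuals ST06 44.7, ST07 17.1, ST08 113.5 → max 113.5 km
Only Candidate A has all residuals ≈ 0.

Candidate A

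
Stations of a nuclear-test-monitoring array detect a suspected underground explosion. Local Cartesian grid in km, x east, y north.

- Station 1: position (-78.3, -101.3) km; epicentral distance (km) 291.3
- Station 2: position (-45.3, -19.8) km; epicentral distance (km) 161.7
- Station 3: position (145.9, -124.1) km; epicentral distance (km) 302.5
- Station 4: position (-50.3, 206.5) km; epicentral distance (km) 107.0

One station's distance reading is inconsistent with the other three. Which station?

Station 2

Solve using three stations at a time. Using Station 1, Station 3, Station 4 (subtract circle equations pairwise → linear system) gives (x, y) ≈ (46.9, 161.7).
Distances from that point to each station vs reported:
  Station 1: calculated 291.3 vs reported 291.3 → residual 0.0 km
  Station 2: calculated 203.6 vs reported 161.7 → residual 41.9 km
  Station 3: calculated 302.5 vs reported 302.5 → residual 0.0 km
  Station 4: calculated 107.0 vs reported 107.0 → residual 0.0 km
Station 1, Station 3, Station 4 are mutually consistent (residuals ≈ 0); Station 2 is off by 41.9 km.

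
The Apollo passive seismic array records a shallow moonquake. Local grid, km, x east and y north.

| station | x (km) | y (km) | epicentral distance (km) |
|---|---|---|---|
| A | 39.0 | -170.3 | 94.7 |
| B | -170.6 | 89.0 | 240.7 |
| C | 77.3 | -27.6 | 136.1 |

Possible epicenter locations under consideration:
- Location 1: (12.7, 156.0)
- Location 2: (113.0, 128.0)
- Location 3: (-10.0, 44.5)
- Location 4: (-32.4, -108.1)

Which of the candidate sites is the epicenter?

Location 4

For each candidate, compare |candidate − station| to the reported distance:
Location 1: residuals A 232.7, B 45.5, C 58.5 → max 232.7 km
Location 2: residuals A 212.6, B 45.6, C 23.5 → max 212.6 km
Location 3: residuals A 125.6, B 74.0, C 22.9 → max 125.6 km
Location 4: residuals A 0.0, B 0.0, C 0.0 → max 0.0 km
Only Location 4 has all residuals ≈ 0.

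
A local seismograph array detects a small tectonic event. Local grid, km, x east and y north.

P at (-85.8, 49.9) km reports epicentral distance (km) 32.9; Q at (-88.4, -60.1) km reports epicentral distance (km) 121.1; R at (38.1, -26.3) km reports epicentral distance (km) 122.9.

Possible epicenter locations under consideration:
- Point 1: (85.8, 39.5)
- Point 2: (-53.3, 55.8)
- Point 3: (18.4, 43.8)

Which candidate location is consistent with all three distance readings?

Point 2

For each candidate, compare |candidate − station| to the reported distance:
Point 1: residuals P 139.0, Q 79.6, R 41.6 → max 139.0 km
Point 2: residuals P 0.1, Q 0.0, R 0.0 → max 0.1 km
Point 3: residuals P 71.5, Q 27.9, R 50.1 → max 71.5 km
Only Point 2 has all residuals ≈ 0.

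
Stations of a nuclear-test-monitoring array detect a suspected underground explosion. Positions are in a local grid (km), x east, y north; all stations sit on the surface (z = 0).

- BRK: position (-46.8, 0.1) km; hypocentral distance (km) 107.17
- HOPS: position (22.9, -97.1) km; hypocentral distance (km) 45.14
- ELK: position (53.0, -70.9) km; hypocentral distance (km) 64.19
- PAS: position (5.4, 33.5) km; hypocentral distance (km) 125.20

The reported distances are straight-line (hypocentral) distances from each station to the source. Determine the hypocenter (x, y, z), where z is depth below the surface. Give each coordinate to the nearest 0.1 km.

x ≈ 4.5 km, y ≈ -85.3 km, depth ≈ 39.5 km

Each station gives a sphere (x−x_i)² + (y−y_i)² + z² = d_i² (stations at z=0).
Subtracting the BRK sphere from HOPS and ELK: z² cancels, leaving linear equations in x and y:
139.4 x − 194.4 y = 17210.36
199.6 x − 142.0 y = 13010.61
Solving: x ≈ 4.493, y ≈ -85.309 km (keep extra digits for the depth step; rounded: 4.5, -85.3).
Then from the BRK sphere: z² = 107.17² − (x + 46.8)² − (y − 0.1)² with x = 4.493, y = -85.309, so z ≈ 39.494 ≈ 39.5 km.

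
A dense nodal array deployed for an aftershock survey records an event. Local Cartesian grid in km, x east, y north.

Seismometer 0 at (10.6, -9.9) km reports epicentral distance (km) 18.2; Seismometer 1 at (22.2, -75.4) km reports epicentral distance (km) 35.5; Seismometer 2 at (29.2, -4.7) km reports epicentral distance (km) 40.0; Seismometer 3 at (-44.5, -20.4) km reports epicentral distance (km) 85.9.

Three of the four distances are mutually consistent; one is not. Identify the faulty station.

Solve using three stations at a time. Using Seismometer 1, Seismometer 2, Seismometer 3 (subtract circle equations pairwise → linear system) gives (x, y) ≈ (38.2, -43.7).
Distances from that point to each station vs reported:
  Seismometer 0: calculated 43.6 vs reported 18.2 → residual 25.4 km
  Seismometer 1: calculated 35.5 vs reported 35.5 → residual 0.0 km
  Seismometer 2: calculated 40.0 vs reported 40.0 → residual 0.0 km
  Seismometer 3: calculated 85.9 vs reported 85.9 → residual 0.0 km
Seismometer 1, Seismometer 2, Seismometer 3 are mutually consistent (residuals ≈ 0); Seismometer 0 is off by 25.4 km.

Seismometer 0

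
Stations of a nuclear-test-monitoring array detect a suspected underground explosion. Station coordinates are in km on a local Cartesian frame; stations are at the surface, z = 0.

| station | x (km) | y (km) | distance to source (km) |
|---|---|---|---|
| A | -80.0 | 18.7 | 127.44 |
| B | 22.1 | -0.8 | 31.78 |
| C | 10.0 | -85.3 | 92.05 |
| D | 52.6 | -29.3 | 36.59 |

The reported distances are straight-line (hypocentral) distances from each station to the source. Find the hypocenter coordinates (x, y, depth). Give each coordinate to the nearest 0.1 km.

Each station gives a sphere (x−x_i)² + (y−y_i)² + z² = d_i² (stations at z=0).
Subtracting the A sphere from B and C: z² cancels, leaving linear equations in x and y:
204.2 x − 39.0 y = 8970.35
180.0 x − 208.0 y = 8394.15
Solving: x ≈ 43.394, y ≈ -2.804 km (keep extra digits for the depth step; rounded: 43.4, -2.8).
Then from the A sphere: z² = 127.44² − (x + 80.0)² − (y − 18.7)² with x = 43.394, y = -2.804, so z ≈ 23.504 ≈ 23.5 km.
Check against D (with the unrounded solution): distance 36.60 ≈ 36.59 km. ✓

x ≈ 43.4 km, y ≈ -2.8 km, depth ≈ 23.5 km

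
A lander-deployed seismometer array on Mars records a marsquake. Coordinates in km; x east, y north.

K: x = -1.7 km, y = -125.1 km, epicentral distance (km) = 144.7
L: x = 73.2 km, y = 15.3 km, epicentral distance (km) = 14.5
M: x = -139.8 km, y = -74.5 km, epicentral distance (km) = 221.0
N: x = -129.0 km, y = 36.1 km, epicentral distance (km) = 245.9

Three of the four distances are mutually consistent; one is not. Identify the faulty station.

Solve using three stations at a time. Using K, L, M (subtract circle equations pairwise → linear system) gives (x, y) ≈ (67.6, 1.9).
Distances from that point to each station vs reported:
  K: calculated 144.7 vs reported 144.7 → residual 0.0 km
  L: calculated 14.5 vs reported 14.5 → residual 0.0 km
  M: calculated 221.0 vs reported 221.0 → residual 0.0 km
  N: calculated 199.5 vs reported 245.9 → residual 46.4 km
K, L, M are mutually consistent (residuals ≈ 0); N is off by 46.4 km.

N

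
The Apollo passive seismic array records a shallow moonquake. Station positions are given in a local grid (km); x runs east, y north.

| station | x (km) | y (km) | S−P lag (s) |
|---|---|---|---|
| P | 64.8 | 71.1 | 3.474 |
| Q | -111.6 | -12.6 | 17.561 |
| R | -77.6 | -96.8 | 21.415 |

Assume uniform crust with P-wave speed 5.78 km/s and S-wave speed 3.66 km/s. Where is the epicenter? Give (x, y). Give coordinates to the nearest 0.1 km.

(33.4, 85.8)

Distance from S−P lag: d = Δt · v_P v_S / (v_P − v_S) = Δt · (5.78·3.66)/(5.78−3.66) ≈ 9.9787·Δt.
So d_P = 34.67, d_Q = 175.24, d_R = 213.69 km.
Circle about each station: (x − 64.8)² + (y − 71.1)² = 34.67²; (x + 111.6)² + (y + 12.6)² = 175.24²; (x + 77.6)² + (y + 96.8)² = 213.69².
Subtracting pairs of circle equations eliminates x²+y² and gives linear equations (the radical axes):
-352.8 x − 167.4 y = -26147.98
-284.8 x − 335.8 y = -38323.66
Solving the 2×2 system: x ≈ 33.4, y ≈ 85.8 km.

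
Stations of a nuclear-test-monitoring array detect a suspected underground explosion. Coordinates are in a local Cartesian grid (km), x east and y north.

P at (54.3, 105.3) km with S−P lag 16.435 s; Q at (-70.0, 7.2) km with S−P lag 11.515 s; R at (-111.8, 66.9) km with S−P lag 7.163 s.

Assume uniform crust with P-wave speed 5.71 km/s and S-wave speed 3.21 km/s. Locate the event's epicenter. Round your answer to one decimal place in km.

x ≈ -65.4 km, y ≈ 91.5 km

Distance from S−P lag: d = Δt · v_P v_S / (v_P − v_S) = Δt · (5.71·3.21)/(5.71−3.21) ≈ 7.3316·Δt.
So d_P = 120.50, d_Q = 84.42, d_R = 52.52 km.
Circle about each station: (x − 54.3)² + (y − 105.3)² = 120.50²; (x + 70.0)² + (y − 7.2)² = 84.42²; (x + 111.8)² + (y − 66.9)² = 52.52².
Subtracting the P equation from the Q and R equations removes the quadratic terms:
-248.6 x − 196.2 y = -1691.23
-332.2 x − 76.8 y = 14700.17
Solving the 2×2 system: x ≈ -65.4, y ≈ 91.5 km.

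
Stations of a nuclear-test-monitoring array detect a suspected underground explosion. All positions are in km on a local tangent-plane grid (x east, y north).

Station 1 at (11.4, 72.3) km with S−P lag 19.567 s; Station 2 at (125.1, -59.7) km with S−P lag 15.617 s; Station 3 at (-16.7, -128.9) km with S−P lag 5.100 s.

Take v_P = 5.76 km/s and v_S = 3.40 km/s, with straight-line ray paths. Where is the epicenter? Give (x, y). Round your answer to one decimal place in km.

-1.0 km east, -89.6 km north

Distance from S−P lag: d = Δt · v_P v_S / (v_P − v_S) = Δt · (5.76·3.40)/(5.76−3.40) ≈ 8.2983·Δt.
So d_Station 1 = 162.37, d_Station 2 = 129.59, d_Station 3 = 42.32 km.
Circle about each station: (x − 11.4)² + (y − 72.3)² = 162.37²; (x − 125.1)² + (y + 59.7)² = 129.59²; (x + 16.7)² + (y + 128.9)² = 42.32².
Subtracting pairs of circle equations eliminates x²+y² and gives linear equations (the radical axes):
227.4 x − 264.0 y = 23427.30
-56.2 x − 402.4 y = 36109.88
Solving the 2×2 system: x ≈ -1.0, y ≈ -89.6 km.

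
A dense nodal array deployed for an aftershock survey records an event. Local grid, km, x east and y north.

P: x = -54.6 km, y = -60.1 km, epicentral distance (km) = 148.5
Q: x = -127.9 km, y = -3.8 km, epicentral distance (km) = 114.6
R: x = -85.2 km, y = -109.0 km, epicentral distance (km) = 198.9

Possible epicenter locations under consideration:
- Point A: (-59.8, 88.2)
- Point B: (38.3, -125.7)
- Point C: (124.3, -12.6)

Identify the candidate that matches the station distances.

Point A

For each candidate, compare |candidate − station| to the reported distance:
Point A: residuals P 0.1, Q 0.1, R 0.1 → max 0.1 km
Point B: residuals P 34.8, Q 91.5, R 74.3 → max 91.5 km
Point C: residuals P 36.6, Q 137.8, R 31.7 → max 137.8 km
Only Point A has all residuals ≈ 0.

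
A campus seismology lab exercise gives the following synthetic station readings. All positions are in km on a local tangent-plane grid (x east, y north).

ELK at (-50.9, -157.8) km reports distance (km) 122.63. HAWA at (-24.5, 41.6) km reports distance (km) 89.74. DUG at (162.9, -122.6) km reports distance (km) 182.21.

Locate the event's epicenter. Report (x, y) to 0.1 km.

-2.1 km east, -45.3 km north

Circle about each station: (x + 50.9)² + (y + 157.8)² = 122.63²; (x + 24.5)² + (y − 41.6)² = 89.74²; (x − 162.9)² + (y + 122.6)² = 182.21².
Subtracting the ELK equation from the HAWA and DUG equations removes the quadratic terms:
52.8 x + 398.8 y = -18175.99
427.6 x + 70.4 y = -4086.85
Solving the 2×2 system: x ≈ -2.1, y ≈ -45.3 km.
Check against ELK (with the unrounded x, y): √((x + 50.9)²+(y + 157.8)²) = 122.63 ≈ 122.63 km. ✓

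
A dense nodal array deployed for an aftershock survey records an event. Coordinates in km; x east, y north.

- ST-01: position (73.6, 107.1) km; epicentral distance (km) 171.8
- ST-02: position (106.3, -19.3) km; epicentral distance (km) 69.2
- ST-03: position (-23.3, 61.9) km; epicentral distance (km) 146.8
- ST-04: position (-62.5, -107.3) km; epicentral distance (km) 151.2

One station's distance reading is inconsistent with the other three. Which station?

Solve using three stations at a time. Using ST-01, ST-02, ST-03 (subtract circle equations pairwise → linear system) gives (x, y) ≈ (53.1, -63.5).
Distances from that point to each station vs reported:
  ST-01: calculated 171.8 vs reported 171.8 → residual 0.0 km
  ST-02: calculated 69.2 vs reported 69.2 → residual 0.0 km
  ST-03: calculated 146.8 vs reported 146.8 → residual 0.0 km
  ST-04: calculated 123.6 vs reported 151.2 → residual 27.6 km
ST-01, ST-02, ST-03 are mutually consistent (residuals ≈ 0); ST-04 is off by 27.6 km.

ST-04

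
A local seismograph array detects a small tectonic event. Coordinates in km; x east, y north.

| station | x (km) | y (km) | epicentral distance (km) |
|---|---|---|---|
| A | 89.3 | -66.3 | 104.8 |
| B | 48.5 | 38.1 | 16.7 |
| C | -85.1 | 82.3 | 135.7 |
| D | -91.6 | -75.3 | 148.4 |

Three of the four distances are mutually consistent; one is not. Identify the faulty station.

Solve using three stations at a time. Using A, B, C (subtract circle equations pairwise → linear system) gives (x, y) ≈ (38.0, 25.1).
Distances from that point to each station vs reported:
  A: calculated 104.8 vs reported 104.8 → residual 0.0 km
  B: calculated 16.8 vs reported 16.7 → residual 0.1 km
  C: calculated 135.7 vs reported 135.7 → residual 0.0 km
  D: calculated 163.9 vs reported 148.4 → residual 15.5 km
A, B, C are mutually consistent (residuals ≈ 0); D is off by 15.5 km.

D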